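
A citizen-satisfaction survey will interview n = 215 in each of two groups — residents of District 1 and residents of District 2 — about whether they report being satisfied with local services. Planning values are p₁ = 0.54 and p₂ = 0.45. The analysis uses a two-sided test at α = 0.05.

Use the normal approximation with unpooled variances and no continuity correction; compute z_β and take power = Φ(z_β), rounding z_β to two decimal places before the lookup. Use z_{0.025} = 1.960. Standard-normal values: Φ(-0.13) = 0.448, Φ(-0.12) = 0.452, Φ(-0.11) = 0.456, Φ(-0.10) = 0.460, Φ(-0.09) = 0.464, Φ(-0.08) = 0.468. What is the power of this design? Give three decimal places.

z_β = |p₁−p₂|·√(n/[p₁q₁+p₂q₂]) − z_{α/2}
    = 0.09 · √(215/0.4959) − 1.960
    = 0.09 · 20.8220 − 1.960
    = 1.8740 − 1.960 = -0.0860 → -0.09
Power = Φ(-0.09) = 0.464.

Power ≈ 0.464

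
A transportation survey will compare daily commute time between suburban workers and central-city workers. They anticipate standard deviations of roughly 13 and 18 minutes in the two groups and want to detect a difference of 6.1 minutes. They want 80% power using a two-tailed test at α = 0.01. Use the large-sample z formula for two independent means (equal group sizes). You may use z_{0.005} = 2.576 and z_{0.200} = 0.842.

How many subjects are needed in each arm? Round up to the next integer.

n = (z_{α/2} + z_β)² · (σ₁² + σ₂²) / δ²
  = (2.576 + 0.842)² · (13² + 18² = 493) / 6.1²
  = 11.6827 · 493 / 37.21
  = 154.79
Round up → n = 155 per group.

n = 155 per group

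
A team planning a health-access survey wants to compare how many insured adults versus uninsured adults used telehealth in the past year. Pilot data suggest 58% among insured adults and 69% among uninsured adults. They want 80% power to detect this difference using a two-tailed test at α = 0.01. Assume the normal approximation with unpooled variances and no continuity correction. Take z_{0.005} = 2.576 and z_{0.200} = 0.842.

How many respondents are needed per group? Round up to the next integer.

n = 442 per group

n = (z_{α/2} + z_β)² · [p₁(1−p₁) + p₂(1−p₂)] / (p₁ − p₂)²
  = (2.576 + 0.842)² · (0.58·0.42 + 0.69·0.31) / (-0.11)²
  = (3.418)² · (0.2436 + 0.2139) / 0.0121
  = 11.6827 · 0.4575 / 0.0121
  = 441.72
Round up → n = 442 per group.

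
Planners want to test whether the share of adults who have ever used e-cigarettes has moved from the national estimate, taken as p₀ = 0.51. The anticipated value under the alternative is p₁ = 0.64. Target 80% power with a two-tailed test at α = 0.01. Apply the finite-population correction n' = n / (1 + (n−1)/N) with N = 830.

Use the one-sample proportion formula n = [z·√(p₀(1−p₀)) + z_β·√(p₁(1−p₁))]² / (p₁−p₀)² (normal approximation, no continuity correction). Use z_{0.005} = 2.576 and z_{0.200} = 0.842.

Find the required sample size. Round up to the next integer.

n = 141

n = [z_{α/2}·√(p₀q₀) + z_β·√(p₁q₁)]² / (p₁ − p₀)²
  = [2.576·√(0.51·0.49) + 0.842·√(0.64·0.36)]² / (0.13)²
  = [2.576·0.4999 + 0.842·0.4800]² / 0.0169
  = [1.6919]² / 0.0169
  = 169.38
Finite-population correction (N = 830): 169.38 / (1 + (169.38 − 1)/830) = 140.81.
Round up → n = 141.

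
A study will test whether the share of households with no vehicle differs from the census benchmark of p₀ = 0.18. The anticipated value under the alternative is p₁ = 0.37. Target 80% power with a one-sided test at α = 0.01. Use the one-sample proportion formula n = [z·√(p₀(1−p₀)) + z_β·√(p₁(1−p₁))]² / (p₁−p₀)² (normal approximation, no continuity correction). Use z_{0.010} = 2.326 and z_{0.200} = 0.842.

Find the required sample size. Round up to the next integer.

n = [z_α·√(p₀q₀) + z_β·√(p₁q₁)]² / (p₁ − p₀)²
  = [2.326·√(0.18·0.82) + 0.842·√(0.37·0.63)]² / (0.19)²
  = [2.326·0.3842 + 0.842·0.4828]² / 0.0361
  = [1.3001]² / 0.0361
  = 46.82
Round up → n = 47.

n = 47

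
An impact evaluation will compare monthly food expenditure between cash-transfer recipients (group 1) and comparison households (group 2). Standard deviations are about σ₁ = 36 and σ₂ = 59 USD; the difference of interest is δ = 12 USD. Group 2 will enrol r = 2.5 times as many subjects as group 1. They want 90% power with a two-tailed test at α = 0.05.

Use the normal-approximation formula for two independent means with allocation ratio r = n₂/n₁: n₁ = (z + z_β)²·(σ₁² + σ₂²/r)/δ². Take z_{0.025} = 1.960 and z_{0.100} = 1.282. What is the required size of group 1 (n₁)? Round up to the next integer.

n₁ = 197

n₁ = (z_{α/2} + z_β)² · (σ₁² + σ₂²/r) / δ²
   = (1.960 + 1.282)² · (36² + 59²/2.5) / 12²
   = 10.5106 · (1296 + 1392.4) / 144
   = 10.5106 · 2688.4 / 144
   = 196.23
Round up → n₁ = 197; n₂ = r·n₁ = 2.5 × 197 = 493.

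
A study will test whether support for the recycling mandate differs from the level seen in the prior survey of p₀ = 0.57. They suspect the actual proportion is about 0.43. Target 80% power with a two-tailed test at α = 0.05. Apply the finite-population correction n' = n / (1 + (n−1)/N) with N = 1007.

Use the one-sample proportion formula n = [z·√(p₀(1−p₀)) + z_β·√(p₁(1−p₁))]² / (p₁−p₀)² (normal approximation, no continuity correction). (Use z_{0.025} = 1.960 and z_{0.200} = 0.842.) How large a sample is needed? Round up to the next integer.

n = 90

n = [z_{α/2}·√(p₀q₀) + z_β·√(p₁q₁)]² / (p₁ − p₀)²
  = [1.960·√(0.57·0.43) + 0.842·√(0.43·0.57)]² / (-0.14)²
  = [1.960·0.4951 + 0.842·0.4951]² / 0.0196
  = [1.3872]² / 0.0196
  = 98.18
Finite-population correction (N = 1007): 98.18 / (1 + (98.18 − 1)/1007) = 89.54.
Round up → n = 90.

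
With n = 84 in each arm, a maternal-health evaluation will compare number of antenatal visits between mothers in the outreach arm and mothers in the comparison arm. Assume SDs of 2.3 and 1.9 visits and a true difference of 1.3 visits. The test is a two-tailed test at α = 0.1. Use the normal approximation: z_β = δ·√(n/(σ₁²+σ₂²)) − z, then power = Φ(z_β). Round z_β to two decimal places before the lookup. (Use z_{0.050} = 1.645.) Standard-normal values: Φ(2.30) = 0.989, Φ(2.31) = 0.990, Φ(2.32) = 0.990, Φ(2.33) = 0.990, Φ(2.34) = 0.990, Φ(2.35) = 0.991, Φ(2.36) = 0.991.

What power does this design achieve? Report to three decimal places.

Power ≈ 0.991

z_β = δ·√(n/(σ₁²+σ₂²)) − z_{α/2}
    = 1.3 · √(84/8.9) − 1.645
    = 1.3 · 3.07217 − 1.645
    = 3.9938 − 1.645 = 2.3488 → 2.35
Power = Φ(2.35) = 0.991.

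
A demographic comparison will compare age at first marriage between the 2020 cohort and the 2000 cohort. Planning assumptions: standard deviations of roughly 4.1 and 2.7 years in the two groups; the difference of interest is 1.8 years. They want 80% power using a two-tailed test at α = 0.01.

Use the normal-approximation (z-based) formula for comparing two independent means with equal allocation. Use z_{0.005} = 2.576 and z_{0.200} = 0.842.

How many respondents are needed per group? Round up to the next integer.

n = (z_{α/2} + z_β)² · (σ₁² + σ₂²) / δ²
  = (2.576 + 0.842)² · (4.1² + 2.7² = 24.1) / 1.8²
  = 11.6827 · 24.1 / 3.24
  = 86.90
Round up → n = 87 per group.

n = 87 per group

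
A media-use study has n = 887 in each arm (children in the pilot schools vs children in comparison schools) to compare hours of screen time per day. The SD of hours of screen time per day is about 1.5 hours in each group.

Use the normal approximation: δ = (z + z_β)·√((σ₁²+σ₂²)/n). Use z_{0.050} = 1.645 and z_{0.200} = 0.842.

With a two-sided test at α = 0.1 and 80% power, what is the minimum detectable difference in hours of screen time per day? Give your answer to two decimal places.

δ = (z_{α/2} + z_β) · √((σ₁²+σ₂²)/n)
  = (1.645 + 0.842) · √(4.5/887)
  = 2.487 · √0.00507
  = 2.487 · 0.0712
  = 0.1771

Minimum detectable difference ≈ 0.18 hours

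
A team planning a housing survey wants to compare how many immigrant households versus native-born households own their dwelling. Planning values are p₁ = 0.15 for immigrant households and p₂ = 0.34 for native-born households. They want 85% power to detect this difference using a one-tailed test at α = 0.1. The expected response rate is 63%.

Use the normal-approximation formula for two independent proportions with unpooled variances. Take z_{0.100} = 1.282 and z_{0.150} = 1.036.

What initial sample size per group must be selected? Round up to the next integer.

n = (z_α + z_β)² · [p₁(1−p₁) + p₂(1−p₂)] / (p₁ − p₂)²
  = (1.282 + 1.036)² · (0.15·0.85 + 0.34·0.66) / (-0.19)²
  = (2.318)² · (0.1275 + 0.2244) / 0.0361
  = 5.3731 · 0.3519 / 0.0361
  = 52.38
Adjust for 63% response: 52.38 / 0.63 = 83.14.
Round up → n = 84 per group.

n = 84 per group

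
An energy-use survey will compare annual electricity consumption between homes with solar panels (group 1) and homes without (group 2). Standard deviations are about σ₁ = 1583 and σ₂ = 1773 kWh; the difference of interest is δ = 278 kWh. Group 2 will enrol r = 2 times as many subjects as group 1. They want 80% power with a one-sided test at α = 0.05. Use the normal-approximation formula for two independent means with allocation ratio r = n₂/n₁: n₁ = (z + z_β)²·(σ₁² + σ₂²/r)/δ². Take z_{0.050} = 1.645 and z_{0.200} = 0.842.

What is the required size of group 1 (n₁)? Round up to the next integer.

n₁ = 327

n₁ = (z_α + z_β)² · (σ₁² + σ₂²/r) / δ²
   = (1.645 + 0.842)² · (1583² + 1773²/2) / 278²
   = 6.1852 · (2505889 + 1571764.5) / 77284
   = 6.1852 · 4077653.5 / 77284
   = 326.34
Round up → n₁ = 327; n₂ = r·n₁ = 2 × 327 = 654.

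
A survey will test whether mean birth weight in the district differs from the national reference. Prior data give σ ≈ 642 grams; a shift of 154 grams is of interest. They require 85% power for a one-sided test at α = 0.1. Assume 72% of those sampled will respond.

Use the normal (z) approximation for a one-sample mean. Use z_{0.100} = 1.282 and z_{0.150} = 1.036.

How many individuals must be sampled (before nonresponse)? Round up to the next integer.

n = 130

n = (z_α + z_β)² · σ² / δ²
  = (1.282 + 1.036)² · 642² / 154²
  = 5.3731 · 412164 / 23716
  = 93.38
Adjust for 72% response: 93.38 / 0.72 = 129.69.
Round up → n = 130.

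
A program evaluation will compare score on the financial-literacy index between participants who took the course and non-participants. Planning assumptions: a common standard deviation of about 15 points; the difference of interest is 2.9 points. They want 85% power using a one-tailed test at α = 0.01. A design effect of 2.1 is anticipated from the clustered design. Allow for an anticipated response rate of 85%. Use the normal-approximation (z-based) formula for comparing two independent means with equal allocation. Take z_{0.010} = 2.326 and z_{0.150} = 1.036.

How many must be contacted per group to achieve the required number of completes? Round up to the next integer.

n = (z_α + z_β)² · (σ₁² + σ₂²) / δ²
  = (2.326 + 1.036)² · (2·15² = 450) / 2.9²
  = 11.3030 · 450 / 8.41
  = 604.80
Design effect: 2.1 × 604.80 = 1270.08.
Adjust for 85% response: 1270.08 / 0.85 = 1494.21.
Round up → n = 1495 per group.

n = 1495 per group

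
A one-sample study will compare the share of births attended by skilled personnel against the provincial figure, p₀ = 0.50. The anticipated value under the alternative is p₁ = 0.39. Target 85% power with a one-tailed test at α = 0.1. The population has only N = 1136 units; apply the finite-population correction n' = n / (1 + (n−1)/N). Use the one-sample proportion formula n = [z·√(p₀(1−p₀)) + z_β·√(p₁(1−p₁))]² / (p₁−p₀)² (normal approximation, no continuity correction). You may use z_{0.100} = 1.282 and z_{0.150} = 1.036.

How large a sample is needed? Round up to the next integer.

n = [z_α·√(p₀q₀) + z_β·√(p₁q₁)]² / (p₁ − p₀)²
  = [1.282·√(0.50·0.50) + 1.036·√(0.39·0.61)]² / (-0.11)²
  = [1.282·0.5000 + 1.036·0.4877]² / 0.0121
  = [1.1463]² / 0.0121
  = 108.60
Finite-population correction (N = 1136): 108.60 / (1 + (108.60 − 1)/1136) = 99.20.
Round up → n = 100.

n = 100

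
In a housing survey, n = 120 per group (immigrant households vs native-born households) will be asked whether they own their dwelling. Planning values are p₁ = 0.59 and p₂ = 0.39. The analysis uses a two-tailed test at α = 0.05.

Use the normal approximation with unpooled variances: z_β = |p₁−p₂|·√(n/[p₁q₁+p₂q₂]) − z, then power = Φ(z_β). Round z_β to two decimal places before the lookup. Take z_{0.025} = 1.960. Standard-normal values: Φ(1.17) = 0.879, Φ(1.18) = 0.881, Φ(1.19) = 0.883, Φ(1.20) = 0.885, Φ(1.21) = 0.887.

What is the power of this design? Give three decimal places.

z_β = |p₁−p₂|·√(n/[p₁q₁+p₂q₂]) − z_{α/2}
    = 0.20 · √(120/0.4798) − 1.960
    = 0.20 · 15.8147 − 1.960
    = 3.1629 − 1.960 = 1.2029 → 1.20
Power = Φ(1.20) = 0.885.

Power ≈ 0.885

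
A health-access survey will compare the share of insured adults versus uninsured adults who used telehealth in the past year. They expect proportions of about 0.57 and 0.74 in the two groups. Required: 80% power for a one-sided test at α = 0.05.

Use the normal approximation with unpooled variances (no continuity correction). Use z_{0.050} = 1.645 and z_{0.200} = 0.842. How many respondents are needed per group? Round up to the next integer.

n = (z_α + z_β)² · [p₁(1−p₁) + p₂(1−p₂)] / (p₁ − p₂)²
  = (1.645 + 0.842)² · (0.57·0.43 + 0.74·0.26) / (-0.17)²
  = (2.487)² · (0.2451 + 0.1924) / 0.0289
  = 6.1852 · 0.4375 / 0.0289
  = 93.63
Round up → n = 94 per group.

n = 94 per group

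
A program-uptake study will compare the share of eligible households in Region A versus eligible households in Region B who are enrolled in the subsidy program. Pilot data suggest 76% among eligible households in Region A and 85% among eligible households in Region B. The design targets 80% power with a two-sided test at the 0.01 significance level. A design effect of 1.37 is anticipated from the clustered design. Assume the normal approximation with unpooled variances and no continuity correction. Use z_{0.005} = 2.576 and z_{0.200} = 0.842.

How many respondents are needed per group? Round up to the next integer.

n = (z_{α/2} + z_β)² · [p₁(1−p₁) + p₂(1−p₂)] / (p₁ − p₂)²
  = (2.576 + 0.842)² · (0.76·0.24 + 0.85·0.15) / (-0.09)²
  = (3.418)² · (0.1824 + 0.1275) / 0.0081
  = 11.6827 · 0.3099 / 0.0081
  = 446.97
Design effect: 1.37 × 446.97 = 612.35.
Round up → n = 613 per group.

n = 613 per group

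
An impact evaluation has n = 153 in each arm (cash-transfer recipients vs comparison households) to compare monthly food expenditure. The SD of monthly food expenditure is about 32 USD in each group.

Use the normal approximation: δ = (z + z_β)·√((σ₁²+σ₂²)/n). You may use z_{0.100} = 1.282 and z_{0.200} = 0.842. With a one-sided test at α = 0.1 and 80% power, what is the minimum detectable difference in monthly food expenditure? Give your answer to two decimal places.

Minimum detectable difference ≈ 7.77 USD

δ = (z_α + z_β) · √((σ₁²+σ₂²)/n)
  = (1.282 + 0.842) · √(2048/153)
  = 2.124 · √13.3856
  = 2.124 · 3.6586
  = 7.7709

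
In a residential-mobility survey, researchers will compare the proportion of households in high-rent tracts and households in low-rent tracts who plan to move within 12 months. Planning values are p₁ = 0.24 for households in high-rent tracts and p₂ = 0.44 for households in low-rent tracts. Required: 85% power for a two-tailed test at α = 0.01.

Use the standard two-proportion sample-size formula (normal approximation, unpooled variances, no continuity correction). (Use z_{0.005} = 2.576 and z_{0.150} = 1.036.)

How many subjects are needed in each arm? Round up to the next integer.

n = (z_{α/2} + z_β)² · [p₁(1−p₁) + p₂(1−p₂)] / (p₁ − p₂)²
  = (2.576 + 1.036)² · (0.24·0.76 + 0.44·0.56) / (-0.20)²
  = (3.612)² · (0.1824 + 0.2464) / 0.0400
  = 13.0465 · 0.4288 / 0.0400
  = 139.86
Round up → n = 140 per group.

n = 140 per group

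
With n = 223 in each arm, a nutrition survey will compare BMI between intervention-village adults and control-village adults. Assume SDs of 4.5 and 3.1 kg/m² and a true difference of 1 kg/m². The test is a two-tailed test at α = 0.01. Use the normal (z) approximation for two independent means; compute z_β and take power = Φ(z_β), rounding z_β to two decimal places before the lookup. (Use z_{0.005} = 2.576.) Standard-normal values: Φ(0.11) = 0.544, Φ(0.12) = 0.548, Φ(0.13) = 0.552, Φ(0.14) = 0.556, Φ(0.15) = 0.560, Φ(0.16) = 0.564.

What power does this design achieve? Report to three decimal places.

Power ≈ 0.564

z_β = δ·√(n/(σ₁²+σ₂²)) − z_{α/2}
    = 1 · √(223/29.86) − 2.576
    = 1 · 2.73280 − 2.576
    = 2.7328 − 2.576 = 0.1568 → 0.16
Power = Φ(0.16) = 0.564.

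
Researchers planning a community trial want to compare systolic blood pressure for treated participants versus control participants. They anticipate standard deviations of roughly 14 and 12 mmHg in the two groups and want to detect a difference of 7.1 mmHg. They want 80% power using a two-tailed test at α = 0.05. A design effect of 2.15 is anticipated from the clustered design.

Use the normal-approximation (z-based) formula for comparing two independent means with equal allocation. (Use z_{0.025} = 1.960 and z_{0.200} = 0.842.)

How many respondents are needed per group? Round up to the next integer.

n = 114 per group

n = (z_{α/2} + z_β)² · (σ₁² + σ₂²) / δ²
  = (1.960 + 0.842)² · (14² + 12² = 340) / 7.1²
  = 7.8512 · 340 / 50.41
  = 52.95
Design effect: 2.15 × 52.95 = 113.85.
Round up → n = 114 per group.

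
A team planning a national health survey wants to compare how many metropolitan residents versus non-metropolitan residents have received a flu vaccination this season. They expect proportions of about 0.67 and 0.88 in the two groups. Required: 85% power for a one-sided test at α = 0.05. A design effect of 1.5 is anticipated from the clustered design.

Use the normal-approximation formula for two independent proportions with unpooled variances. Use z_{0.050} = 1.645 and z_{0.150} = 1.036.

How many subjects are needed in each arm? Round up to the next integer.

n = 80 per group

n = (z_α + z_β)² · [p₁(1−p₁) + p₂(1−p₂)] / (p₁ − p₂)²
  = (1.645 + 1.036)² · (0.67·0.33 + 0.88·0.12) / (-0.21)²
  = (2.681)² · (0.2211 + 0.1056) / 0.0441
  = 7.1878 · 0.3267 / 0.0441
  = 53.25
Design effect: 1.5 × 53.25 = 79.87.
Round up → n = 80 per group.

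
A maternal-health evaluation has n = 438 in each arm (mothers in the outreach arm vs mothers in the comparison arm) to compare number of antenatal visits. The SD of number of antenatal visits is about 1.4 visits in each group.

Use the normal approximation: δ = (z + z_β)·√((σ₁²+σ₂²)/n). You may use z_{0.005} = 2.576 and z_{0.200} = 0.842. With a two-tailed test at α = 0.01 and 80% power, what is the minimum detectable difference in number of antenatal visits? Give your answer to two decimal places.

Minimum detectable difference ≈ 0.32 visits

δ = (z_{α/2} + z_β) · √((σ₁²+σ₂²)/n)
  = (2.576 + 0.842) · √(3.92/438)
  = 3.418 · √0.00895
  = 3.418 · 0.0946
  = 0.3234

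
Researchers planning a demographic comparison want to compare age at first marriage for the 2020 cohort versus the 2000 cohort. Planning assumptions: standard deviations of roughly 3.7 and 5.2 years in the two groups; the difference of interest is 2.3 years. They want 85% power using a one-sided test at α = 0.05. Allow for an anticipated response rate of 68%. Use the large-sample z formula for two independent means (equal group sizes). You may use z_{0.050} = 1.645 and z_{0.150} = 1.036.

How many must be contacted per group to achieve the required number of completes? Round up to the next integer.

n = 82 per group

n = (z_α + z_β)² · (σ₁² + σ₂²) / δ²
  = (1.645 + 1.036)² · (3.7² + 5.2² = 40.73) / 2.3²
  = 7.1878 · 40.73 / 5.29
  = 55.34
Adjust for 68% response: 55.34 / 0.68 = 81.38.
Round up → n = 82 per group.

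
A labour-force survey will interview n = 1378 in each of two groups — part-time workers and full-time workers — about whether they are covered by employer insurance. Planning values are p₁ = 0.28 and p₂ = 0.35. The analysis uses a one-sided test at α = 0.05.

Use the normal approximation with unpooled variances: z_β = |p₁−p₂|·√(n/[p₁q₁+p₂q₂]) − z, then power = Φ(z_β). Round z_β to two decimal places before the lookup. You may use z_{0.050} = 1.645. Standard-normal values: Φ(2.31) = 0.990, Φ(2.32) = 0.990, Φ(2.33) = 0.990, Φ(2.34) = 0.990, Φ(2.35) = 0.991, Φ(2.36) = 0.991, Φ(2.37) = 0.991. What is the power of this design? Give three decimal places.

Power ≈ 0.990

z_β = |p₁−p₂|·√(n/[p₁q₁+p₂q₂]) − z_α
    = 0.07 · √(1378/0.4291) − 1.645
    = 0.07 · 56.6690 − 1.645
    = 3.9668 − 1.645 = 2.3218 → 2.32
Power = Φ(2.32) = 0.990.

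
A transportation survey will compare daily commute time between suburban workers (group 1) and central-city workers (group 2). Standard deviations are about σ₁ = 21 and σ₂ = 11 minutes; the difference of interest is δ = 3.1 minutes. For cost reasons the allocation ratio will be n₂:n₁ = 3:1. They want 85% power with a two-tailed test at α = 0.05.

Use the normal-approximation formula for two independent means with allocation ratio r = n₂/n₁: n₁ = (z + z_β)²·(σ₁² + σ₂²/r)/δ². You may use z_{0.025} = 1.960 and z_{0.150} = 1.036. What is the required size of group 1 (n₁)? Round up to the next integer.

n₁ = (z_{α/2} + z_β)² · (σ₁² + σ₂²/r) / δ²
   = (1.960 + 1.036)² · (21² + 11²/3) / 3.1²
   = 8.9760 · (441 + 40.3333) / 9.61
   = 8.9760 · 481.3333 / 9.61
   = 449.58
Round up → n₁ = 450; n₂ = r·n₁ = 3 × 450 = 1350.

n₁ = 450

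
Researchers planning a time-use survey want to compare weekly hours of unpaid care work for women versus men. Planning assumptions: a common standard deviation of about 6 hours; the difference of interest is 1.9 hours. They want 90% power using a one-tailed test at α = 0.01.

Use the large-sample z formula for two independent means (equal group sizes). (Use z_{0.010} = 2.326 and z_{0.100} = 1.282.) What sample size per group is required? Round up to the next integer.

n = (z_α + z_β)² · (σ₁² + σ₂²) / δ²
  = (2.326 + 1.282)² · (2·6² = 72) / 1.9²
  = 13.0177 · 72 / 3.61
  = 259.63
Round up → n = 260 per group.

n = 260 per group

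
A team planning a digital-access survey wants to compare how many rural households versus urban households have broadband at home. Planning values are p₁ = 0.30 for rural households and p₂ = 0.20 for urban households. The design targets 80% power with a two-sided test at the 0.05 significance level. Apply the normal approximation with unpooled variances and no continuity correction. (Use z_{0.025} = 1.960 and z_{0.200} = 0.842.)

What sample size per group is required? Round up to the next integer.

n = 291 per group

n = (z_{α/2} + z_β)² · [p₁(1−p₁) + p₂(1−p₂)] / (p₁ − p₂)²
  = (1.960 + 0.842)² · (0.30·0.70 + 0.20·0.80) / (0.10)²
  = (2.802)² · (0.2100 + 0.1600) / 0.0100
  = 7.8512 · 0.3700 / 0.0100
  = 290.49
Round up → n = 291 per group.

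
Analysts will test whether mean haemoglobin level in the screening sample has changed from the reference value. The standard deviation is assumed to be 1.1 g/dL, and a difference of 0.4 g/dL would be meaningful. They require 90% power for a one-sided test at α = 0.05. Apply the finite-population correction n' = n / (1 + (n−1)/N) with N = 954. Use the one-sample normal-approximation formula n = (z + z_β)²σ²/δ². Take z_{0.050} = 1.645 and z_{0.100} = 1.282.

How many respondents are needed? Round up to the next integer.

n = 61

n = (z_α + z_β)² · σ² / δ²
  = (1.645 + 1.282)² · 1.1² / 0.4²
  = 8.5673 · 1.21 / 0.16
  = 64.79
Finite-population correction (N = 954): 64.79 / (1 + (64.79 − 1)/954) = 60.73.
Round up → n = 61.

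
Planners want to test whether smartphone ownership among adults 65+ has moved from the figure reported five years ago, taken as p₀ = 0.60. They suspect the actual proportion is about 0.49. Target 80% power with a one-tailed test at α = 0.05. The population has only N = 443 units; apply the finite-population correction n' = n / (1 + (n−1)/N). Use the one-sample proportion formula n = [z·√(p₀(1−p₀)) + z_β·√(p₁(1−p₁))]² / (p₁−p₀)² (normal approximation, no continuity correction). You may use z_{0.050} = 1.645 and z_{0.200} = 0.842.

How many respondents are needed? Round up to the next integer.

n = [z_α·√(p₀q₀) + z_β·√(p₁q₁)]² / (p₁ − p₀)²
  = [1.645·√(0.60·0.40) + 0.842·√(0.49·0.51)]² / (-0.11)²
  = [1.645·0.4899 + 0.842·0.4999]² / 0.0121
  = [1.2268]² / 0.0121
  = 124.38
Finite-population correction (N = 443): 124.38 / (1 + (124.38 − 1)/443) = 97.29.
Round up → n = 98.

n = 98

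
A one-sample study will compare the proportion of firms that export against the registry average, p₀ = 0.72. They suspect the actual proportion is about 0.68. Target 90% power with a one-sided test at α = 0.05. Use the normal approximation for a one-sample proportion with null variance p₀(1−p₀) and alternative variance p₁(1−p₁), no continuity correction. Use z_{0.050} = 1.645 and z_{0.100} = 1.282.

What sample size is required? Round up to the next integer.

n = 1117

n = [z_α·√(p₀q₀) + z_β·√(p₁q₁)]² / (p₁ − p₀)²
  = [1.645·√(0.72·0.28) + 1.282·√(0.68·0.32)]² / (-0.04)²
  = [1.645·0.4490 + 1.282·0.4665]² / 0.0016
  = [1.3366]² / 0.0016
  = 1116.60
Round up → n = 1117.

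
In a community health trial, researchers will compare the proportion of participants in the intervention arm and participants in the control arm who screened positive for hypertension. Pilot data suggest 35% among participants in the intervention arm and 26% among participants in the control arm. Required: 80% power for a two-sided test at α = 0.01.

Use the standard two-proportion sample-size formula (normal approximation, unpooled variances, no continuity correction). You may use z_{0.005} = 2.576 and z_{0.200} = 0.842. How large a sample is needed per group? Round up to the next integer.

n = 606 per group

n = (z_{α/2} + z_β)² · [p₁(1−p₁) + p₂(1−p₂)] / (p₁ − p₂)²
  = (2.576 + 0.842)² · (0.35·0.65 + 0.26·0.74) / (0.09)²
  = (3.418)² · (0.2275 + 0.1924) / 0.0081
  = 11.6827 · 0.4199 / 0.0081
  = 605.63
Round up → n = 606 per group.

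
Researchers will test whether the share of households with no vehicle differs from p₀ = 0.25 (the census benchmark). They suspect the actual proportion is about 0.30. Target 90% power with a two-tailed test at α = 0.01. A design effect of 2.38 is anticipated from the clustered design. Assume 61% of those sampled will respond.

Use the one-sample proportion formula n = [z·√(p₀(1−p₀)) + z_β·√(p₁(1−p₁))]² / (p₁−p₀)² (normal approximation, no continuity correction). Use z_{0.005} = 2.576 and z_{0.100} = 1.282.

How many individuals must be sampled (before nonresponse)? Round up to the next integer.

n = [z_{α/2}·√(p₀q₀) + z_β·√(p₁q₁)]² / (p₁ − p₀)²
  = [2.576·√(0.25·0.75) + 1.282·√(0.30·0.70)]² / (0.05)²
  = [2.576·0.4330 + 1.282·0.4583]² / 0.0025
  = [1.7029]² / 0.0025
  = 1159.98
Design effect: 2.38 × 1159.98 = 2760.76.
Adjust for 61% response: 2760.76 / 0.61 = 4525.84.
Round up → n = 4526.

n = 4526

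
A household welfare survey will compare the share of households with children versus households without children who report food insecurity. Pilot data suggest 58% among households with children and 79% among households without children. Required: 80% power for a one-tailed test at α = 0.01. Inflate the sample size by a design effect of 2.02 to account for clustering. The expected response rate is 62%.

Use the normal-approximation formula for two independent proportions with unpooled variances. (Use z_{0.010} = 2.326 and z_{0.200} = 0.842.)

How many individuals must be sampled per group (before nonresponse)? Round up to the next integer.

n = (z_α + z_β)² · [p₁(1−p₁) + p₂(1−p₂)] / (p₁ − p₂)²
  = (2.326 + 0.842)² · (0.58·0.42 + 0.79·0.21) / (-0.21)²
  = (3.168)² · (0.2436 + 0.1659) / 0.0441
  = 10.0362 · 0.4095 / 0.0441
  = 93.19
Design effect: 2.02 × 93.19 = 188.25.
Adjust for 62% response: 188.25 / 0.62 = 303.63.
Round up → n = 304 per group.

n = 304 per group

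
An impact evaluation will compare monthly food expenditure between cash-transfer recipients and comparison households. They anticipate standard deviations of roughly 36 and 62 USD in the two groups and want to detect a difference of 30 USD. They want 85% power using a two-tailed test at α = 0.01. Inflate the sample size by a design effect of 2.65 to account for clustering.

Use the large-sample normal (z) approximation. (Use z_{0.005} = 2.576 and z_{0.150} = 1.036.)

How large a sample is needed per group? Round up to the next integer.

n = 198 per group

n = (z_{α/2} + z_β)² · (σ₁² + σ₂²) / δ²
  = (2.576 + 1.036)² · (36² + 62² = 5140) / 30²
  = 13.0465 · 5140 / 900
  = 74.51
Design effect: 2.65 × 74.51 = 197.45.
Round up → n = 198 per group.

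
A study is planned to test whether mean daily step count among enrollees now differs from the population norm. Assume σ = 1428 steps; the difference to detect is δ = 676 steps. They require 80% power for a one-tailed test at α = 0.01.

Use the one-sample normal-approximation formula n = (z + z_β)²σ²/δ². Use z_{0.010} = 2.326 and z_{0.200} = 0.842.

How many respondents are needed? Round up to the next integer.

n = 45

n = (z_α + z_β)² · σ² / δ²
  = (2.326 + 0.842)² · 1428² / 676²
  = 10.0362 · 2039184 / 456976
  = 44.79
Round up → n = 45.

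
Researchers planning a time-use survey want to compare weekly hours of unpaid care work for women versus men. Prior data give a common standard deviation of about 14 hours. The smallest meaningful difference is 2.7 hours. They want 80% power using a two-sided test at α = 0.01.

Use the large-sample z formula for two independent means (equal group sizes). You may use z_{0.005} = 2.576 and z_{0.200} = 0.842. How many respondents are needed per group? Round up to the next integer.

n = 629 per group

n = (z_{α/2} + z_β)² · (σ₁² + σ₂²) / δ²
  = (2.576 + 0.842)² · (2·14² = 392) / 2.7²
  = 11.6827 · 392 / 7.29
  = 628.21
Round up → n = 629 per group.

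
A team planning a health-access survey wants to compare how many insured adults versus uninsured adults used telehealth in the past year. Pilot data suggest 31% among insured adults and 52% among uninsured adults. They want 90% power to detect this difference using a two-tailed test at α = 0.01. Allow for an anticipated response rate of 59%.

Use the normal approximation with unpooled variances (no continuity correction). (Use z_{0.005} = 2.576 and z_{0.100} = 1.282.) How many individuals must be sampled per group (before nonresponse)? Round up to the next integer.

n = 266 per group

n = (z_{α/2} + z_β)² · [p₁(1−p₁) + p₂(1−p₂)] / (p₁ − p₂)²
  = (2.576 + 1.282)² · (0.31·0.69 + 0.52·0.48) / (-0.21)²
  = (3.858)² · (0.2139 + 0.2496) / 0.0441
  = 14.8842 · 0.4635 / 0.0441
  = 156.44
Adjust for 59% response: 156.44 / 0.59 = 265.15.
Round up → n = 266 per group.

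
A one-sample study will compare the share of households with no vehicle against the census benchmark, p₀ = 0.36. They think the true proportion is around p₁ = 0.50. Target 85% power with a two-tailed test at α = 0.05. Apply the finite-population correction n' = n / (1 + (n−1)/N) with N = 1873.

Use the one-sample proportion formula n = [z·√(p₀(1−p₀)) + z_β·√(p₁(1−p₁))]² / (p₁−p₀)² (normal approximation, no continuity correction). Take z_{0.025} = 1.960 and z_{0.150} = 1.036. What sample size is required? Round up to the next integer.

n = [z_{α/2}·√(p₀q₀) + z_β·√(p₁q₁)]² / (p₁ − p₀)²
  = [1.960·√(0.36·0.64) + 1.036·√(0.50·0.50)]² / (0.14)²
  = [1.960·0.4800 + 1.036·0.5000]² / 0.0196
  = [1.4588]² / 0.0196
  = 108.58
Finite-population correction (N = 1873): 108.58 / (1 + (108.58 − 1)/1873) = 102.68.
Round up → n = 103.

n = 103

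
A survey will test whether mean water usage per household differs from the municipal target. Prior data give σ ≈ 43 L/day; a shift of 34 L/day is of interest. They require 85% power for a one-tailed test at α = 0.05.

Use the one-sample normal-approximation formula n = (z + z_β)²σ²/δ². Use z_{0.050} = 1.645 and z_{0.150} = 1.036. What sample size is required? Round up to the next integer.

n = (z_α + z_β)² · σ² / δ²
  = (1.645 + 1.036)² · 43² / 34²
  = 7.1878 · 1849 / 1156
  = 11.50
Round up → n = 12.

n = 12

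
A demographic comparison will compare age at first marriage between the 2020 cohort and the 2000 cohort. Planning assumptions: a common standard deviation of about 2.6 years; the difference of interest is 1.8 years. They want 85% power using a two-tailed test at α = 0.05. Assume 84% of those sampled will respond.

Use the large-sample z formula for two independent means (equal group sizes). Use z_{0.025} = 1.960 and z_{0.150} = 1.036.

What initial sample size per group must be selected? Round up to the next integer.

n = (z_{α/2} + z_β)² · (σ₁² + σ₂²) / δ²
  = (1.960 + 1.036)² · (2·2.6² = 13.52) / 1.8²
  = 8.9760 · 13.52 / 3.24
  = 37.46
Adjust for 84% response: 37.46 / 0.84 = 44.59.
Round up → n = 45 per group.

n = 45 per group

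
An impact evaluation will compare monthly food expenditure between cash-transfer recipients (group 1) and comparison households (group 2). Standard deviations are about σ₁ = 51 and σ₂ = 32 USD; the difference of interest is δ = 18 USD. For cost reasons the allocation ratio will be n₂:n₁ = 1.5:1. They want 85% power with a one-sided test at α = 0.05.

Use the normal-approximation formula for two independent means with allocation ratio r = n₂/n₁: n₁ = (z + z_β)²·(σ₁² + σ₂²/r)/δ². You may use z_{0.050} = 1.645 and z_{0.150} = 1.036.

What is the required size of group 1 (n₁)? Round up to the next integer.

n₁ = (z_α + z_β)² · (σ₁² + σ₂²/r) / δ²
   = (1.645 + 1.036)² · (51² + 32²/1.5) / 18²
   = 7.1878 · (2601 + 682.6667) / 324
   = 7.1878 · 3283.7 / 324
   = 72.85
Round up → n₁ = 73; n₂ = r·n₁ = 1.5 × 73 = 110.

n₁ = 73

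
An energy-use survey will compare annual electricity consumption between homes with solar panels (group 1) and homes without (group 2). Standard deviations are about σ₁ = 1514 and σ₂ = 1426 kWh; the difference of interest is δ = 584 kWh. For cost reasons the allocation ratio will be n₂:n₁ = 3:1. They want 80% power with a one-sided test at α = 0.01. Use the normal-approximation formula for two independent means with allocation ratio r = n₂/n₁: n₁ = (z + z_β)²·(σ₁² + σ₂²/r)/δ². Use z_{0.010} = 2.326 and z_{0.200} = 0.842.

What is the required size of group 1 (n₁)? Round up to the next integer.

n₁ = (z_α + z_β)² · (σ₁² + σ₂²/r) / δ²
   = (2.326 + 0.842)² · (1514² + 1426²/3) / 584²
   = 10.0362 · (2292196 + 677825.3) / 341056
   = 10.0362 · 2970021.3 / 341056
   = 87.40
Round up → n₁ = 88; n₂ = r·n₁ = 3 × 88 = 264.

n₁ = 88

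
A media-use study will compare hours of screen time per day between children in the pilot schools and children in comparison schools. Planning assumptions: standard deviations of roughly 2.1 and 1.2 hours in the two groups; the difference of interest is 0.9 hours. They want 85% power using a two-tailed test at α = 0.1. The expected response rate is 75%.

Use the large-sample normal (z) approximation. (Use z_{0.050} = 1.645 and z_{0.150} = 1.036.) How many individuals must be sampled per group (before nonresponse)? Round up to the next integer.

n = (z_{α/2} + z_β)² · (σ₁² + σ₂²) / δ²
  = (1.645 + 1.036)² · (2.1² + 1.2² = 5.85) / 0.9²
  = 7.1878 · 5.85 / 0.81
  = 51.91
Adjust for 75% response: 51.91 / 0.75 = 69.22.
Round up → n = 70 per group.

n = 70 per group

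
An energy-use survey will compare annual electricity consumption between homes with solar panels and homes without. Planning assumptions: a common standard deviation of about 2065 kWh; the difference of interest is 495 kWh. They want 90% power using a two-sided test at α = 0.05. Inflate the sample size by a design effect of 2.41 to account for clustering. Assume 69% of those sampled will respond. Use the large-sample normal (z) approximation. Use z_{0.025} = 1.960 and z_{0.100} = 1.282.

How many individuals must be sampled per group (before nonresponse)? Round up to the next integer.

n = (z_{α/2} + z_β)² · (σ₁² + σ₂²) / δ²
  = (1.960 + 1.282)² · (2·2065² = 8528450) / 495²
  = 10.5106 · 8528450 / 245025
  = 365.84
Design effect: 2.41 × 365.84 = 881.66.
Adjust for 69% response: 881.66 / 0.69 = 1277.77.
Round up → n = 1278 per group.

n = 1278 per group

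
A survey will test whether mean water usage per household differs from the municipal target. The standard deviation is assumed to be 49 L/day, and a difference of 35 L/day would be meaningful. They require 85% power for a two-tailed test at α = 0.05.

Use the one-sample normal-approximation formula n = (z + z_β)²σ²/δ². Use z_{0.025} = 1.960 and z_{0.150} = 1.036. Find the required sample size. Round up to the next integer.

n = (z_{α/2} + z_β)² · σ² / δ²
  = (1.960 + 1.036)² · 49² / 35²
  = 8.9760 · 2401 / 1225
  = 17.59
Round up → n = 18.

n = 18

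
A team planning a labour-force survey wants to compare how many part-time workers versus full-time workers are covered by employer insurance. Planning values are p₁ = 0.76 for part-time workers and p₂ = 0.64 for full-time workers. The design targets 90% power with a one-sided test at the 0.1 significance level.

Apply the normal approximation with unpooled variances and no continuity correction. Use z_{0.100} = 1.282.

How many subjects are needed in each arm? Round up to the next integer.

n = 189 per group

n = (z_α + z_β)² · [p₁(1−p₁) + p₂(1−p₂)] / (p₁ − p₂)²
  = (1.282 + 1.282)² · (0.76·0.24 + 0.64·0.36) / (0.12)²
  = (2.564)² · (0.1824 + 0.2304) / 0.0144
  = 6.5741 · 0.4128 / 0.0144
  = 188.46
Round up → n = 189 per group.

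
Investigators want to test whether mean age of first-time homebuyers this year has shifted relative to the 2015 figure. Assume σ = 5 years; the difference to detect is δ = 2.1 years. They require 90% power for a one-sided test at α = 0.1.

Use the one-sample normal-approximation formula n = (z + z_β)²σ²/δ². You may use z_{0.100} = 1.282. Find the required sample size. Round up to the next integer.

n = (z_α + z_β)² · σ² / δ²
  = (1.282 + 1.282)² · 5² / 2.1²
  = 6.5741 · 25 / 4.41
  = 37.27
Round up → n = 38.

n = 38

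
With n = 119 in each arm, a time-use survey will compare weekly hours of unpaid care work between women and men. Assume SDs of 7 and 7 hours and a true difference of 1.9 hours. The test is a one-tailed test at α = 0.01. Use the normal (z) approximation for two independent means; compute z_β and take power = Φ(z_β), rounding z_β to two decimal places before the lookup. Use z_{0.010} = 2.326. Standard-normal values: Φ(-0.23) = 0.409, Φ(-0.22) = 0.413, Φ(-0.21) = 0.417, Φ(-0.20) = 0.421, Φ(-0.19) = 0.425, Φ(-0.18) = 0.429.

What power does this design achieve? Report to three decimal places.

z_β = δ·√(n/(σ₁²+σ₂²)) − z_α
    = 1.9 · √(119/98) − 2.326
    = 1.9 · 1.10195 − 2.326
    = 2.0937 − 2.326 = -0.2323 → -0.23
Power = Φ(-0.23) = 0.409.

Power ≈ 0.409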